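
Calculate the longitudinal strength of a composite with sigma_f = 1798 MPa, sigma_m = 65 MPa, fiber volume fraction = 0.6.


sigma_1 = sigma_f*Vf + sigma_m*(1-Vf) = 1798*0.6 + 65*0.4 = 1104.8 MPa

1104.8 MPa


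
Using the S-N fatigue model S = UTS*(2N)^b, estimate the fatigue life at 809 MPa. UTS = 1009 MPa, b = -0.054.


N = 0.5 * (S/UTS)^(1/b) = 0.5 * (809/1009)^(1/-0.054) = 29.9010 cycles

29.9010 cycles


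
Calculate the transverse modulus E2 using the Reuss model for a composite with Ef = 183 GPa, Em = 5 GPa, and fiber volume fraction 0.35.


1/E2 = Vf/Ef + (1-Vf)/Em = 0.35/183 + 0.65/5
E2 = 7.58 GPa

7.58 GPa


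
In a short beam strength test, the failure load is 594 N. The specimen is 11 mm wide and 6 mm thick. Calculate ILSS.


ILSS = 3F/(4bh) = 3*594/(4*11*6) = 6.75 MPa

6.75 MPa


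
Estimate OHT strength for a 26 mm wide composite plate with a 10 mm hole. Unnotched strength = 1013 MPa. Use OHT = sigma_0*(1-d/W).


OHT = sigma_0*(1-d/W) = 1013*(1-10/26) = 623.4 MPa

623.4 MPa


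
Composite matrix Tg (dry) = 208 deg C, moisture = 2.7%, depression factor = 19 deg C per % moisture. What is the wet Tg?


Tg_wet = Tg_dry - k*moisture = 208 - 19*2.7 = 156.7 deg C

156.7 deg C


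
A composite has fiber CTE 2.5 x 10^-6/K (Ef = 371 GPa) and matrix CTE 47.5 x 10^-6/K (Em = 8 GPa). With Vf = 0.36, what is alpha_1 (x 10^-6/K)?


E1 = Ef*Vf + Em*(1-Vf) = 138.68
alpha_1 = (alpha_f*Ef*Vf + alpha_m*Em*(1-Vf))/E1 = 4.16 x 10^-6/K

4.16 x 10^-6/K


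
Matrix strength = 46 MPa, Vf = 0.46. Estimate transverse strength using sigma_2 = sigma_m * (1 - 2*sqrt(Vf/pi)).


factor = 1 - 2*sqrt(0.46/pi) = 0.2347
sigma_2 = 46 * 0.2347 = 10.8 MPa

10.8 MPa


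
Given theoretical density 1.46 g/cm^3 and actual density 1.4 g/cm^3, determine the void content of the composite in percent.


Void% = (rho_theo - rho_actual)/rho_theo * 100 = (1.46 - 1.4)/1.46 * 100 = 4.11%

4.11%


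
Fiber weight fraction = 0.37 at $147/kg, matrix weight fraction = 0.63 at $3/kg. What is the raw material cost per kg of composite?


Cost = cost_f*Wf + cost_m*Wm = 147*0.37 + 3*0.63 = $56.28/kg

$56.28/kg


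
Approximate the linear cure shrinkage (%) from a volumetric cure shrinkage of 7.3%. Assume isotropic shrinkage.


Linear shrinkage ≈ vol_shrink/3 = 7.3/3 = 2.433%

2.433%


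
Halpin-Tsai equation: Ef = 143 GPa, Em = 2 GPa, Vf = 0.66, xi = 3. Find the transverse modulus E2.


eta = (Ef/Em - 1)/(Ef/Em + xi) = (71.5 - 1)/(71.5 + 3) = 0.9463
E2 = Em*(1+xi*eta*Vf)/(1-eta*Vf) = 15.31 GPa

15.31 GPa


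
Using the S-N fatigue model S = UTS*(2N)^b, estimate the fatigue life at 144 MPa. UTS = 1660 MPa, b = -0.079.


N = 0.5 * (S/UTS)^(1/b) = 0.5 * (144/1660)^(1/-0.079) = 1.3765e+13 cycles

1.3765e+13 cycles


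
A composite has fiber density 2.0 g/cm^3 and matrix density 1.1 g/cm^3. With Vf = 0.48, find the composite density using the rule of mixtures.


rho_c = rho_f*Vf + rho_m*(1-Vf) = 2.0*0.48 + 1.1*0.52 = 1.532 g/cm^3

1.532 g/cm^3


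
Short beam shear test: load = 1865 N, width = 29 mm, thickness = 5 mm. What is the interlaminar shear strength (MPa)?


ILSS = 3F/(4bh) = 3*1865/(4*29*5) = 9.65 MPa

9.65 MPa


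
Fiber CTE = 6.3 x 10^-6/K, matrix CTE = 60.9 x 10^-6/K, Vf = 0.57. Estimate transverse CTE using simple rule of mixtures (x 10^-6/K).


alpha_2 = alpha_f*Vf + alpha_m*(1-Vf) = 6.3*0.57 + 60.9*0.43 = 29.8 x 10^-6/K

29.8 x 10^-6/K


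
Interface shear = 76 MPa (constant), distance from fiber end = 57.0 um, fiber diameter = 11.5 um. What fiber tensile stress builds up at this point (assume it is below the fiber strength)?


Force balance: sigma_f * (pi*d^2/4) = tau * (pi*d) * x  ->  sigma_f = 4 * tau * x / d
sigma_f = 4 * 76 * 57.0 / 11.5 = 1506.8 MPa

1506.8 MPa


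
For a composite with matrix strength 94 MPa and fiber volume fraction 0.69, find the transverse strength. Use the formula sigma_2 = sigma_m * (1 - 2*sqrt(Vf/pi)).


factor = 1 - 2*sqrt(0.69/pi) = 0.0627
sigma_2 = 94 * 0.0627 = 5.89 MPa

5.89 MPa


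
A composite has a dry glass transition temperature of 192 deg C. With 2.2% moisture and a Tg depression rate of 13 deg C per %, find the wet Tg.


Tg_wet = Tg_dry - k*moisture = 192 - 13*2.2 = 163.4 deg C

163.4 deg C


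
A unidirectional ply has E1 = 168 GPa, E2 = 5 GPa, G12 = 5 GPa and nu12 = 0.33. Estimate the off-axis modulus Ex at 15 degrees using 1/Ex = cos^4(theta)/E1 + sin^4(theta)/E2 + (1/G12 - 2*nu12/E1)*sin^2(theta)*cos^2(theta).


cos^4(15) = 0.870513, sin^4(15) = 0.004487, sin^2(15)*cos^2(15) = 0.0625
1/G12 - 2*nu12/E1 = 1/5 - 2*0.33/168 = 0.196071 GPa^-1
1/Ex = 0.870513/168 + 0.004487/5 + 0.196071*0.0625 = 0.0183335 GPa^-1
Ex = 54.54 GPa

54.54 GPa


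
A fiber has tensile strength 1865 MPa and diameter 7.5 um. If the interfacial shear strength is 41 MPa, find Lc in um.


Lc = sigma_f * d / (2 * tau_i) = 1865 * 7.5 / (2 * 41) = 170.6 um

170.6 um


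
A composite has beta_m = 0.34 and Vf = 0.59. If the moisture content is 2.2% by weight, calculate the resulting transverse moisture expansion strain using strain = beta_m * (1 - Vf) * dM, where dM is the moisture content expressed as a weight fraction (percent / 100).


dM = 2.2/100 = 0.022
strain = beta_m * (1-Vf) * dM = 0.34 * 0.41 * 0.022 = 0.0030668

0.0030668


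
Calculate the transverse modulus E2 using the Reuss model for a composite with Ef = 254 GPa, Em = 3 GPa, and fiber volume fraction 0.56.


1/E2 = Vf/Ef + (1-Vf)/Em = 0.56/254 + 0.44/3
E2 = 6.72 GPa

6.72 GPa


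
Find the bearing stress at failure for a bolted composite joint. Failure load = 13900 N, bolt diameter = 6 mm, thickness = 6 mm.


sigma_br = F/(d*h) = 13900/(6*6) = 386.1 MPa

386.1 MPa


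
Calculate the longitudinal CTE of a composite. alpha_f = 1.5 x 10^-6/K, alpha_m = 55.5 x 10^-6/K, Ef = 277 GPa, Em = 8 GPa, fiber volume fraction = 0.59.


E1 = Ef*Vf + Em*(1-Vf) = 166.71
alpha_1 = (alpha_f*Ef*Vf + alpha_m*Em*(1-Vf))/E1 = 2.56 x 10^-6/K

2.56 x 10^-6/K


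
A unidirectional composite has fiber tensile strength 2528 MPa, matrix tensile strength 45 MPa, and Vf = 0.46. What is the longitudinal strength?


sigma_1 = sigma_f*Vf + sigma_m*(1-Vf) = 2528*0.46 + 45*0.54 = 1187.2 MPa

1187.2 MPa


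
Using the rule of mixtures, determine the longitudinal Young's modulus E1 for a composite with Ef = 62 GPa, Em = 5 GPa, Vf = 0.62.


E1 = Ef*Vf + Em*(1-Vf) = 62*0.62 + 5*0.38 = 40.34 GPa

40.34 GPa


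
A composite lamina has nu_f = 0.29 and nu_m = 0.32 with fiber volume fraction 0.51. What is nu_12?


nu_12 = nu_f*Vf + nu_m*(1-Vf) = 0.29*0.51 + 0.32*0.49 = 0.3047

0.3047


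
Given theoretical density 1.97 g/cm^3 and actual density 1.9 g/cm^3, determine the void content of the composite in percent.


Void% = (rho_theo - rho_actual)/rho_theo * 100 = (1.97 - 1.9)/1.97 * 100 = 3.55%

3.55%


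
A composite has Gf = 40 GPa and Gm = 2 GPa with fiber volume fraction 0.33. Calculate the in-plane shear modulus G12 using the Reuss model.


1/G12 = Vf/Gf + (1-Vf)/Gm = 0.33/40 + 0.67/2
G12 = 2.91 GPa

2.91 GPa


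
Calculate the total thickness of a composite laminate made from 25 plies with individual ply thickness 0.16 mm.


h = n * t_ply = 25 * 0.16 = 4.0 mm

4.0 mm


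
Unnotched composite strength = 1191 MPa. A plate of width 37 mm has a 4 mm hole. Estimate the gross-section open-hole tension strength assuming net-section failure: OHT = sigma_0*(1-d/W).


OHT = sigma_0*(1-d/W) = 1191*(1-4/37) = 1062.2 MPa

1062.2 MPa


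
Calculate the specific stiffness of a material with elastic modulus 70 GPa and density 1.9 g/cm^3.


Specific stiffness = E/rho = 70/1.9 = 36.8 GPa/(g/cm^3)

36.8 GPa/(g/cm^3)


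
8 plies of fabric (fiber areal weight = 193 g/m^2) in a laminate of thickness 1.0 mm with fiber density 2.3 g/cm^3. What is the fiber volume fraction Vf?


Vf = n * FAW / (rho_f * h * 1000) = 8 * 193 / (2.3 * 1.0 * 1000) = 0.6713

0.6713


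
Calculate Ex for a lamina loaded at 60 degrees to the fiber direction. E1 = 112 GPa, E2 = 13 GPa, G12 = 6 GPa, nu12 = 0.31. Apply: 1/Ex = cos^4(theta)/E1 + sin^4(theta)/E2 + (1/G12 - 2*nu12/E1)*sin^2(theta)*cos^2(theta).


cos^4(60) = 0.0625, sin^4(60) = 0.5625, sin^2(60)*cos^2(60) = 0.1875
1/G12 - 2*nu12/E1 = 1/6 - 2*0.31/112 = 0.161131 GPa^-1
1/Ex = 0.0625/112 + 0.5625/13 + 0.161131*0.1875 = 0.0740393 GPa^-1
Ex = 13.51 GPa

13.51 GPa


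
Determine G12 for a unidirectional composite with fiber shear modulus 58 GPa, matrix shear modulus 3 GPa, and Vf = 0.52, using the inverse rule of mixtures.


1/G12 = Vf/Gf + (1-Vf)/Gm = 0.52/58 + 0.48/3
G12 = 5.92 GPa

5.92 GPa


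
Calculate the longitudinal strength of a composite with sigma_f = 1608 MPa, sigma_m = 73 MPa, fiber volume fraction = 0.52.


sigma_1 = sigma_f*Vf + sigma_m*(1-Vf) = 1608*0.52 + 73*0.48 = 871.2 MPa

871.2 MPa


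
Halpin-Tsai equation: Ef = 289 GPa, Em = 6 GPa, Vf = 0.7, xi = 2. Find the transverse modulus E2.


eta = (Ef/Em - 1)/(Ef/Em + xi) = (48.1667 - 1)/(48.1667 + 2) = 0.9402
E2 = Em*(1+xi*eta*Vf)/(1-eta*Vf) = 40.65 GPa

40.65 GPa


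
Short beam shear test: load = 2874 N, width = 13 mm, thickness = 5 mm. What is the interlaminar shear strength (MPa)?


ILSS = 3F/(4bh) = 3*2874/(4*13*5) = 33.16 MPa

33.16 MPa


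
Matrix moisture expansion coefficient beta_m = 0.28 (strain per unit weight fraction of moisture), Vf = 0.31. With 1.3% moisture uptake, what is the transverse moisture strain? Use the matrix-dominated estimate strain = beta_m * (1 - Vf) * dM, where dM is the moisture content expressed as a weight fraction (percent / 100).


dM = 1.3/100 = 0.013
strain = beta_m * (1-Vf) * dM = 0.28 * 0.69 * 0.013 = 0.0025116

0.0025116


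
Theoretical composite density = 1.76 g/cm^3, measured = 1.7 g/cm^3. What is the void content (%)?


Void% = (rho_theo - rho_actual)/rho_theo * 100 = (1.76 - 1.7)/1.76 * 100 = 3.41%

3.41%


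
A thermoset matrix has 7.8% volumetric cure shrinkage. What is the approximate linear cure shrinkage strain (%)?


Linear shrinkage ≈ vol_shrink/3 = 7.8/3 = 2.6%

2.6%


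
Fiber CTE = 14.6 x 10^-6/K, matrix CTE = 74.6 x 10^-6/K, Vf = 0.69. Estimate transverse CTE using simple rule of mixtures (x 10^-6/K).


alpha_2 = alpha_f*Vf + alpha_m*(1-Vf) = 14.6*0.69 + 74.6*0.31 = 33.2 x 10^-6/K

33.2 x 10^-6/K


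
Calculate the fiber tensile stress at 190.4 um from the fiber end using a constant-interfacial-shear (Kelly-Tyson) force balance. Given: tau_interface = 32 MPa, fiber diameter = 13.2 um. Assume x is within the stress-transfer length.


Force balance: sigma_f * (pi*d^2/4) = tau * (pi*d) * x  ->  sigma_f = 4 * tau * x / d
sigma_f = 4 * 32 * 190.4 / 13.2 = 1846.3 MPa

1846.3 MPa


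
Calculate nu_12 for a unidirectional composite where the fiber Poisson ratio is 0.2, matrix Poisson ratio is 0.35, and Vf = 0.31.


nu_12 = nu_f*Vf + nu_m*(1-Vf) = 0.2*0.31 + 0.35*0.69 = 0.3035

0.3035


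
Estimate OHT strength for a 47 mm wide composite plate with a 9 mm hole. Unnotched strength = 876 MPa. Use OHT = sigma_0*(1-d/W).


OHT = sigma_0*(1-d/W) = 876*(1-9/47) = 708.3 MPa

708.3 MPa


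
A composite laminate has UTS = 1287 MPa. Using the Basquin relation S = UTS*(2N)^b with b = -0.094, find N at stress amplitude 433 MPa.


N = 0.5 * (S/UTS)^(1/b) = 0.5 * (433/1287)^(1/-0.094) = 53932.3402 cycles

53932.3402 cycles


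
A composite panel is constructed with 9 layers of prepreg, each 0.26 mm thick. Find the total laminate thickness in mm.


h = n * t_ply = 9 * 0.26 = 2.34 mm

2.34 mm


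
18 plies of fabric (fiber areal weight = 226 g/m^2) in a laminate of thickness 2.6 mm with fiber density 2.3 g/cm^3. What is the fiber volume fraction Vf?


Vf = n * FAW / (rho_f * h * 1000) = 18 * 226 / (2.3 * 2.6 * 1000) = 0.6803

0.6803


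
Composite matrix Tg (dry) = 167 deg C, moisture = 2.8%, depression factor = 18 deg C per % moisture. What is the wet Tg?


Tg_wet = Tg_dry - k*moisture = 167 - 18*2.8 = 116.6 deg C

116.6 deg C


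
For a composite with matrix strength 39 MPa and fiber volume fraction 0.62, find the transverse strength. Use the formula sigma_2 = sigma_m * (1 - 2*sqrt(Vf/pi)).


factor = 1 - 2*sqrt(0.62/pi) = 0.1115
sigma_2 = 39 * 0.1115 = 4.35 MPa

4.35 MPa


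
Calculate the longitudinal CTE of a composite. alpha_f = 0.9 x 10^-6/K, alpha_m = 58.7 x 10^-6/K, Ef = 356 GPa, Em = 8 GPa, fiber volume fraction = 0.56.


E1 = Ef*Vf + Em*(1-Vf) = 202.88
alpha_1 = (alpha_f*Ef*Vf + alpha_m*Em*(1-Vf))/E1 = 1.9 x 10^-6/K

1.9 x 10^-6/K


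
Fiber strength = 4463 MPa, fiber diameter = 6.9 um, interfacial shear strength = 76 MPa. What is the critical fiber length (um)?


Lc = sigma_f * d / (2 * tau_i) = 4463 * 6.9 / (2 * 76) = 202.6 um

202.6 um


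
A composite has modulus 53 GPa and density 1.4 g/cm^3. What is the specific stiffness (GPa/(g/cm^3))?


Specific stiffness = E/rho = 53/1.4 = 37.9 GPa/(g/cm^3)

37.9 GPa/(g/cm^3)


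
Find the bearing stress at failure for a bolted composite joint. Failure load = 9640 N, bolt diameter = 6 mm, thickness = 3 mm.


sigma_br = F/(d*h) = 9640/(6*3) = 535.6 MPa

535.6 MPa


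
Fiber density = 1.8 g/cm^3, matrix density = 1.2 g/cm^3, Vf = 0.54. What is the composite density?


rho_c = rho_f*Vf + rho_m*(1-Vf) = 1.8*0.54 + 1.2*0.46 = 1.524 g/cm^3

1.524 g/cm^3


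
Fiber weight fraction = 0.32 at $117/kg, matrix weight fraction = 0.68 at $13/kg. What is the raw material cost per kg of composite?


Cost = cost_f*Wf + cost_m*Wm = 117*0.32 + 13*0.68 = $46.28/kg

$46.28/kg


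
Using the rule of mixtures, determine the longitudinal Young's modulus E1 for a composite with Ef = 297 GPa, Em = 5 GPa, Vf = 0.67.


E1 = Ef*Vf + Em*(1-Vf) = 297*0.67 + 5*0.33 = 200.64 GPa

200.64 GPa


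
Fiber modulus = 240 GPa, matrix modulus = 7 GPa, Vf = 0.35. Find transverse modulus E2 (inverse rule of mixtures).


1/E2 = Vf/Ef + (1-Vf)/Em = 0.35/240 + 0.65/7
E2 = 10.6 GPa

10.6 GPa


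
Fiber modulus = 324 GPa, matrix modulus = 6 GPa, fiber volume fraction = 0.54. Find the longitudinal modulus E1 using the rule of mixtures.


E1 = Ef*Vf + Em*(1-Vf) = 324*0.54 + 6*0.46 = 177.72 GPa

177.72 GPa


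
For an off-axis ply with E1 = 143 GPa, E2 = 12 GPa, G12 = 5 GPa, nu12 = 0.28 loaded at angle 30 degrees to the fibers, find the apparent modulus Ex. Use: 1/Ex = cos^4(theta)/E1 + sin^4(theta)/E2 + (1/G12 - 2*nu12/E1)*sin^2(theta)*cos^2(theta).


cos^4(30) = 0.5625, sin^4(30) = 0.0625, sin^2(30)*cos^2(30) = 0.1875
1/G12 - 2*nu12/E1 = 1/5 - 2*0.28/143 = 0.196084 GPa^-1
1/Ex = 0.5625/143 + 0.0625/12 + 0.196084*0.1875 = 0.0459076 GPa^-1
Ex = 21.78 GPa

21.78 GPa


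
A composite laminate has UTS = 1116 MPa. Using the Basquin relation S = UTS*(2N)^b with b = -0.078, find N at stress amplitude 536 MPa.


N = 0.5 * (S/UTS)^(1/b) = 0.5 * (536/1116)^(1/-0.078) = 6057.5319 cycles

6057.5319 cycles


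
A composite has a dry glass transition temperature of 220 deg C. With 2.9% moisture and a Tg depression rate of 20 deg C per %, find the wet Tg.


Tg_wet = Tg_dry - k*moisture = 220 - 20*2.9 = 162.0 deg C

162.0 deg C


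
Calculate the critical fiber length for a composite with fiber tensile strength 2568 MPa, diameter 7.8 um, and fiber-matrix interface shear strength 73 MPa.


Lc = sigma_f * d / (2 * tau_i) = 2568 * 7.8 / (2 * 73) = 137.2 um

137.2 um


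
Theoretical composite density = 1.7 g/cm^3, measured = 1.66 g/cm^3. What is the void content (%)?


Void% = (rho_theo - rho_actual)/rho_theo * 100 = (1.7 - 1.66)/1.7 * 100 = 2.35%

2.35%


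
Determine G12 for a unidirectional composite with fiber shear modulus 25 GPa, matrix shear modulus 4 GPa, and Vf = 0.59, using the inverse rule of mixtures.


1/G12 = Vf/Gf + (1-Vf)/Gm = 0.59/25 + 0.41/4
G12 = 7.93 GPa

7.93 GPa


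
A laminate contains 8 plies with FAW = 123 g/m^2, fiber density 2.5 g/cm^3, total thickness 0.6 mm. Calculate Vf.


Vf = n * FAW / (rho_f * h * 1000) = 8 * 123 / (2.5 * 0.6 * 1000) = 0.656

0.656


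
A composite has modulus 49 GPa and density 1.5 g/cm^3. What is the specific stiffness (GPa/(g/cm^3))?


Specific stiffness = E/rho = 49/1.5 = 32.7 GPa/(g/cm^3)

32.7 GPa/(g/cm^3)


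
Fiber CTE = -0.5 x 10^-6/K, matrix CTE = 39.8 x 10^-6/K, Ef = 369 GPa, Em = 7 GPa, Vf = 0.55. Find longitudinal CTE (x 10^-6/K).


E1 = Ef*Vf + Em*(1-Vf) = 206.1
alpha_1 = (alpha_f*Ef*Vf + alpha_m*Em*(1-Vf))/E1 = 0.12 x 10^-6/K

0.12 x 10^-6/K


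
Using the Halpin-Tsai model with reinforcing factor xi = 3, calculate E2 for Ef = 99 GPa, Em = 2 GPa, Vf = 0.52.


eta = (Ef/Em - 1)/(Ef/Em + xi) = (49.5 - 1)/(49.5 + 3) = 0.9238
E2 = Em*(1+xi*eta*Vf)/(1-eta*Vf) = 9.4 GPa

9.4 GPa


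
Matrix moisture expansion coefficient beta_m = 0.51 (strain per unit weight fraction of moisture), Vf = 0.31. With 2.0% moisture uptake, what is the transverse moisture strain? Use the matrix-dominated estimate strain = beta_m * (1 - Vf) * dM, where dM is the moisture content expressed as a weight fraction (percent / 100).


dM = 2.0/100 = 0.02
strain = beta_m * (1-Vf) * dM = 0.51 * 0.69 * 0.02 = 0.007038

0.007038


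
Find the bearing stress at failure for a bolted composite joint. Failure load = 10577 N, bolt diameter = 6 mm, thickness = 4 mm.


sigma_br = F/(d*h) = 10577/(6*4) = 440.7 MPa

440.7 MPa


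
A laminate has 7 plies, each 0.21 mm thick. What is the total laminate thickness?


h = n * t_ply = 7 * 0.21 = 1.47 mm

1.47 mm


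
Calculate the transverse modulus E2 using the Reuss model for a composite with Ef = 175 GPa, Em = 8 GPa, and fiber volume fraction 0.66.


1/E2 = Vf/Ef + (1-Vf)/Em = 0.66/175 + 0.34/8
E2 = 21.61 GPa

21.61 GPa


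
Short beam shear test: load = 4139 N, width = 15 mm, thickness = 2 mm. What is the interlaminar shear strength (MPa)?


ILSS = 3F/(4bh) = 3*4139/(4*15*2) = 103.48 MPa

103.48 MPa


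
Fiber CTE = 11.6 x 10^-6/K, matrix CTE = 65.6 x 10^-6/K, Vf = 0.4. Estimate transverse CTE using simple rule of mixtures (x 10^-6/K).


alpha_2 = alpha_f*Vf + alpha_m*(1-Vf) = 11.6*0.4 + 65.6*0.6 = 44.0 x 10^-6/K

44.0 x 10^-6/K


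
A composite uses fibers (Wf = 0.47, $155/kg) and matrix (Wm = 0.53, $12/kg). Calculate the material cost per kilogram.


Cost = cost_f*Wf + cost_m*Wm = 155*0.47 + 12*0.53 = $79.21/kg

$79.21/kg


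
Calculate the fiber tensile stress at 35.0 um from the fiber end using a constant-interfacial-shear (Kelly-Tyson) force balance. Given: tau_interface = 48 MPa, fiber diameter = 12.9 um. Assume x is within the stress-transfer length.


Force balance: sigma_f * (pi*d^2/4) = tau * (pi*d) * x  ->  sigma_f = 4 * tau * x / d
sigma_f = 4 * 48 * 35.0 / 12.9 = 520.9 MPa

520.9 MPa


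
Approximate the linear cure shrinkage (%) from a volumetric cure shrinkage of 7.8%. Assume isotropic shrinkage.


Linear shrinkage ≈ vol_shrink/3 = 7.8/3 = 2.6%

2.6%


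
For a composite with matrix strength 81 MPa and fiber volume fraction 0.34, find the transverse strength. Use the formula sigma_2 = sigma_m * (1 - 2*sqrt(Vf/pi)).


factor = 1 - 2*sqrt(0.34/pi) = 0.342
sigma_2 = 81 * 0.342 = 27.71 MPa

27.71 MPa


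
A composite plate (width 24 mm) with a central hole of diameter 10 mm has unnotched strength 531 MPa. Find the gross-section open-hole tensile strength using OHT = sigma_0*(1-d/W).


OHT = sigma_0*(1-d/W) = 531*(1-10/24) = 309.8 MPa

309.8 MPa


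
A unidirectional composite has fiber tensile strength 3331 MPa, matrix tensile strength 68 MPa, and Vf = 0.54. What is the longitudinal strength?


sigma_1 = sigma_f*Vf + sigma_m*(1-Vf) = 3331*0.54 + 68*0.46 = 1830.0 MPa

1830.0 MPa


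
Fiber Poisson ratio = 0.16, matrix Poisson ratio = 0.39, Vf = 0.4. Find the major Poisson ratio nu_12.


nu_12 = nu_f*Vf + nu_m*(1-Vf) = 0.16*0.4 + 0.39*0.6 = 0.298

0.298


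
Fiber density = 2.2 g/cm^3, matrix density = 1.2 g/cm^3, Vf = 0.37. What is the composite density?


rho_c = rho_f*Vf + rho_m*(1-Vf) = 2.2*0.37 + 1.2*0.63 = 1.57 g/cm^3

1.57 g/cm^3


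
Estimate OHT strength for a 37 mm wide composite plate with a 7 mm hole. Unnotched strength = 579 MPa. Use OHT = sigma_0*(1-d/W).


OHT = sigma_0*(1-d/W) = 579*(1-7/37) = 469.5 MPa

469.5 MPa


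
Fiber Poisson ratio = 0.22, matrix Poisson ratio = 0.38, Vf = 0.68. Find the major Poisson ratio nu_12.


nu_12 = nu_f*Vf + nu_m*(1-Vf) = 0.22*0.68 + 0.38*0.32 = 0.2712

0.2712


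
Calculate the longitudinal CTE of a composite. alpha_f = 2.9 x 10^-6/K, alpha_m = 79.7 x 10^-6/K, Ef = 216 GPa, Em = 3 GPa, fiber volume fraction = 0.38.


E1 = Ef*Vf + Em*(1-Vf) = 83.94
alpha_1 = (alpha_f*Ef*Vf + alpha_m*Em*(1-Vf))/E1 = 4.6 x 10^-6/K

4.6 x 10^-6/K


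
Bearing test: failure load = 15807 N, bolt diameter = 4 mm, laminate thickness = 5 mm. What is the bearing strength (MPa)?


sigma_br = F/(d*h) = 15807/(4*5) = 790.4 MPa

790.4 MPa


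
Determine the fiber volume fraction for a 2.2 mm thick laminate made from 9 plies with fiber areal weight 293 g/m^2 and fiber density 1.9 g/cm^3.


Vf = n * FAW / (rho_f * h * 1000) = 9 * 293 / (1.9 * 2.2 * 1000) = 0.6309

0.6309


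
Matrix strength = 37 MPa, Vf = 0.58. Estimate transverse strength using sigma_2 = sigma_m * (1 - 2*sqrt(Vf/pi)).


factor = 1 - 2*sqrt(0.58/pi) = 0.1407
sigma_2 = 37 * 0.1407 = 5.2 MPa

5.2 MPa


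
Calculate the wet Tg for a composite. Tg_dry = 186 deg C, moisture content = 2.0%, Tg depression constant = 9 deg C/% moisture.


Tg_wet = Tg_dry - k*moisture = 186 - 9*2.0 = 168.0 deg C

168.0 deg C


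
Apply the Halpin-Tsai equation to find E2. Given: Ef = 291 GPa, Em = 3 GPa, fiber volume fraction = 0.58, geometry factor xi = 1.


eta = (Ef/Em - 1)/(Ef/Em + xi) = (97.0 - 1)/(97.0 + 1) = 0.9796
E2 = Em*(1+xi*eta*Vf)/(1-eta*Vf) = 10.89 GPa

10.89 GPa


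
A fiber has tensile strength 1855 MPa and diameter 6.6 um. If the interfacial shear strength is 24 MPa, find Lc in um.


Lc = sigma_f * d / (2 * tau_i) = 1855 * 6.6 / (2 * 24) = 255.1 um

255.1 um


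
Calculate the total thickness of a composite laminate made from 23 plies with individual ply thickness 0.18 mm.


h = n * t_ply = 23 * 0.18 = 4.14 mm

4.14 mm


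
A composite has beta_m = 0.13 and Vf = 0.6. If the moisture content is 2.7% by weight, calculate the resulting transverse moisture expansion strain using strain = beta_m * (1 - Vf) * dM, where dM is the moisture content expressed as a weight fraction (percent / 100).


dM = 2.7/100 = 0.027
strain = beta_m * (1-Vf) * dM = 0.13 * 0.4 * 0.027 = 0.001404

0.001404


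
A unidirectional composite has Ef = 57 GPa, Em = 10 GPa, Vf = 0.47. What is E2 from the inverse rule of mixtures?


1/E2 = Vf/Ef + (1-Vf)/Em = 0.47/57 + 0.53/10
E2 = 16.33 GPa

16.33 GPa


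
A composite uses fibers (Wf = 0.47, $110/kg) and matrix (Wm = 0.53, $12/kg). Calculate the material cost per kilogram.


Cost = cost_f*Wf + cost_m*Wm = 110*0.47 + 12*0.53 = $58.06/kg

$58.06/kg


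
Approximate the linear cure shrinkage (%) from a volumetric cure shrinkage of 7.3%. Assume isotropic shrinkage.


Linear shrinkage ≈ vol_shrink/3 = 7.3/3 = 2.433%

2.433%


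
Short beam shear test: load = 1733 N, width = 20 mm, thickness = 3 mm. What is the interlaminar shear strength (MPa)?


ILSS = 3F/(4bh) = 3*1733/(4*20*3) = 21.66 MPa

21.66 MPa


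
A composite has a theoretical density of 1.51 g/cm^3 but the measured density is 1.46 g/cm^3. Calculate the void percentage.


Void% = (rho_theo - rho_actual)/rho_theo * 100 = (1.51 - 1.46)/1.51 * 100 = 3.31%

3.31%


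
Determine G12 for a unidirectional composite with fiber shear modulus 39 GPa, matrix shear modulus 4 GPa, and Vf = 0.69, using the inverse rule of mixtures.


1/G12 = Vf/Gf + (1-Vf)/Gm = 0.69/39 + 0.31/4
G12 = 10.51 GPa

10.51 GPa


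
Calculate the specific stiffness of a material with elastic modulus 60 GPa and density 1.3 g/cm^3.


Specific stiffness = E/rho = 60/1.3 = 46.2 GPa/(g/cm^3)

46.2 GPa/(g/cm^3)


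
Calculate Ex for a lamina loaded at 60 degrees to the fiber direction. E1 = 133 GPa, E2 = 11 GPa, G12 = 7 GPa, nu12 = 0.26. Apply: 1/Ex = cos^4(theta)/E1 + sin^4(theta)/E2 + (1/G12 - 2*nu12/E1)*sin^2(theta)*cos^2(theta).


cos^4(60) = 0.0625, sin^4(60) = 0.5625, sin^2(60)*cos^2(60) = 0.1875
1/G12 - 2*nu12/E1 = 1/7 - 2*0.26/133 = 0.138947 GPa^-1
1/Ex = 0.0625/133 + 0.5625/11 + 0.138947*0.1875 = 0.0776589 GPa^-1
Ex = 12.88 GPa

12.88 GPa


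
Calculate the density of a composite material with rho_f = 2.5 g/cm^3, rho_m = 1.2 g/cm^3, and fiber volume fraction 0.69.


rho_c = rho_f*Vf + rho_m*(1-Vf) = 2.5*0.69 + 1.2*0.31 = 2.097 g/cm^3

2.097 g/cm^3


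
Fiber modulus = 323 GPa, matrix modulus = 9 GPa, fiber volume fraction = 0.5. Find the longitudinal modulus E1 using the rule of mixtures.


E1 = Ef*Vf + Em*(1-Vf) = 323*0.5 + 9*0.5 = 166.0 GPa

166.0 GPa


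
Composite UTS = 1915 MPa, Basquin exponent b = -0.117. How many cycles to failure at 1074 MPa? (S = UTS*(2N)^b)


N = 0.5 * (S/UTS)^(1/b) = 0.5 * (1074/1915)^(1/-0.117) = 70.0931 cycles

70.0931 cycles


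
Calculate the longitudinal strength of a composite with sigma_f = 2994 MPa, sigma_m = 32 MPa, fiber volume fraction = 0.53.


sigma_1 = sigma_f*Vf + sigma_m*(1-Vf) = 2994*0.53 + 32*0.47 = 1601.9 MPa

1601.9 MPa


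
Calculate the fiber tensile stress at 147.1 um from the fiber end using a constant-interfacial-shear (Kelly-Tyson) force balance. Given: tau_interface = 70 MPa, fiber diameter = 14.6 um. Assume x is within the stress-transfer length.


Force balance: sigma_f * (pi*d^2/4) = tau * (pi*d) * x  ->  sigma_f = 4 * tau * x / d
sigma_f = 4 * 70 * 147.1 / 14.6 = 2821.1 MPa

2821.1 MPa


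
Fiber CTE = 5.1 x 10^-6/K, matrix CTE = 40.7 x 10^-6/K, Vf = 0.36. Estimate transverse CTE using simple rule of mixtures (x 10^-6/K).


alpha_2 = alpha_f*Vf + alpha_m*(1-Vf) = 5.1*0.36 + 40.7*0.64 = 27.9 x 10^-6/K

27.9 x 10^-6/K


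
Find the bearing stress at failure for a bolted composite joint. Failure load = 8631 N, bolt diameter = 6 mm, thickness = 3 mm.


sigma_br = F/(d*h) = 8631/(6*3) = 479.5 MPa

479.5 MPa


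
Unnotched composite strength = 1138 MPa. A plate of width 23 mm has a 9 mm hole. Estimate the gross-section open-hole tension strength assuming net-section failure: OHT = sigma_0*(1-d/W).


OHT = sigma_0*(1-d/W) = 1138*(1-9/23) = 692.7 MPa

692.7 MPa


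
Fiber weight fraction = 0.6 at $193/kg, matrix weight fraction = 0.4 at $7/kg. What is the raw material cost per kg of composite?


Cost = cost_f*Wf + cost_m*Wm = 193*0.6 + 7*0.4 = $118.6/kg

$118.6/kg


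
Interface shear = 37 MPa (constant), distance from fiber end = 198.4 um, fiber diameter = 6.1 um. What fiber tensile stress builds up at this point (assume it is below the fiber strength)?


Force balance: sigma_f * (pi*d^2/4) = tau * (pi*d) * x  ->  sigma_f = 4 * tau * x / d
sigma_f = 4 * 37 * 198.4 / 6.1 = 4813.6 MPa

4813.6 MPa


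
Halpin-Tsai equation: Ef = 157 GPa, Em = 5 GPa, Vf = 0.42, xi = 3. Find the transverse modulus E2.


eta = (Ef/Em - 1)/(Ef/Em + xi) = (31.4 - 1)/(31.4 + 3) = 0.8837
E2 = Em*(1+xi*eta*Vf)/(1-eta*Vf) = 16.8 GPa

16.8 GPa


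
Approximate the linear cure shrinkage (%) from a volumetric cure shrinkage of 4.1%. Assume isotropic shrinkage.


Linear shrinkage ≈ vol_shrink/3 = 4.1/3 = 1.367%

1.367%


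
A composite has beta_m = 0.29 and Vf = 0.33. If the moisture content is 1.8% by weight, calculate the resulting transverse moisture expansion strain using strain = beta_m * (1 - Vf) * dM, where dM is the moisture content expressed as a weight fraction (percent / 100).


dM = 1.8/100 = 0.018
strain = beta_m * (1-Vf) * dM = 0.29 * 0.67 * 0.018 = 0.0034974

0.0034974


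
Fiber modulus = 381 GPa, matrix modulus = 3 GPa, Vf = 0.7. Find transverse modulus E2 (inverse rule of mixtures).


1/E2 = Vf/Ef + (1-Vf)/Em = 0.7/381 + 0.3/3
E2 = 9.82 GPa

9.82 GPa


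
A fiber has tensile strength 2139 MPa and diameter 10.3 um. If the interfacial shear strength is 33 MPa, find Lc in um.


Lc = sigma_f * d / (2 * tau_i) = 2139 * 10.3 / (2 * 33) = 333.8 um

333.8 um


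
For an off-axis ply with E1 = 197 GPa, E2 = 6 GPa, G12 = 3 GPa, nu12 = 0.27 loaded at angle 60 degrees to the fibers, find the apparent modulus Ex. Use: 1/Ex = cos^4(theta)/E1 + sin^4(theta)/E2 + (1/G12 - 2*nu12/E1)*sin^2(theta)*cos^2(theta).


cos^4(60) = 0.0625, sin^4(60) = 0.5625, sin^2(60)*cos^2(60) = 0.1875
1/G12 - 2*nu12/E1 = 1/3 - 2*0.27/197 = 0.330592 GPa^-1
1/Ex = 0.0625/197 + 0.5625/6 + 0.330592*0.1875 = 0.1560533 GPa^-1
Ex = 6.41 GPa

6.41 GPa


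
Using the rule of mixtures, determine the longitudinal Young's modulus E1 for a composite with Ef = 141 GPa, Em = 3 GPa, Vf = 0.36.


E1 = Ef*Vf + Em*(1-Vf) = 141*0.36 + 3*0.64 = 52.68 GPa

52.68 GPa


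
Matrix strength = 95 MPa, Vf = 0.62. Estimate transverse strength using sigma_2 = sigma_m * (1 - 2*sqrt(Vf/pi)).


factor = 1 - 2*sqrt(0.62/pi) = 0.1115
sigma_2 = 95 * 0.1115 = 10.59 MPa

10.59 MPa


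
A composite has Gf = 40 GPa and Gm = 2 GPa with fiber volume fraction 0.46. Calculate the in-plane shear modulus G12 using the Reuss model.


1/G12 = Vf/Gf + (1-Vf)/Gm = 0.46/40 + 0.54/2
G12 = 3.55 GPa

3.55 GPa


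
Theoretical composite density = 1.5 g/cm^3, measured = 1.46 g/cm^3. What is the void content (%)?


Void% = (rho_theo - rho_actual)/rho_theo * 100 = (1.5 - 1.46)/1.5 * 100 = 2.67%

2.67%


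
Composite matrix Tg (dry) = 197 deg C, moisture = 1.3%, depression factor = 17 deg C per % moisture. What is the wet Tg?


Tg_wet = Tg_dry - k*moisture = 197 - 17*1.3 = 174.9 deg C

174.9 deg C


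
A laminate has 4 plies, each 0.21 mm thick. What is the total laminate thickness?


h = n * t_ply = 4 * 0.21 = 0.84 mm

0.84 mm


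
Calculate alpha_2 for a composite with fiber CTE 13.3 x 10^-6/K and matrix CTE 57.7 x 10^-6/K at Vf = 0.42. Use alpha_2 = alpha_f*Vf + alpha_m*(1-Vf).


alpha_2 = alpha_f*Vf + alpha_m*(1-Vf) = 13.3*0.42 + 57.7*0.58 = 39.1 x 10^-6/K

39.1 x 10^-6/K


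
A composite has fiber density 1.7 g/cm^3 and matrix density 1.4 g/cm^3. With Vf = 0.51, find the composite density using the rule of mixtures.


rho_c = rho_f*Vf + rho_m*(1-Vf) = 1.7*0.51 + 1.4*0.49 = 1.553 g/cm^3

1.553 g/cm^3


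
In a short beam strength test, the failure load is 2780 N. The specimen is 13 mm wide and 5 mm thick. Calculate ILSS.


ILSS = 3F/(4bh) = 3*2780/(4*13*5) = 32.08 MPa

32.08 MPa


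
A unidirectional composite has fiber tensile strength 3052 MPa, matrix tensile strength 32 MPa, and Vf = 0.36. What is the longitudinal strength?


sigma_1 = sigma_f*Vf + sigma_m*(1-Vf) = 3052*0.36 + 32*0.64 = 1119.2 MPa

1119.2 MPa


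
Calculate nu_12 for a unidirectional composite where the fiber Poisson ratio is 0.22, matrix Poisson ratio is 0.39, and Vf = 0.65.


nu_12 = nu_f*Vf + nu_m*(1-Vf) = 0.22*0.65 + 0.39*0.35 = 0.2795

0.2795


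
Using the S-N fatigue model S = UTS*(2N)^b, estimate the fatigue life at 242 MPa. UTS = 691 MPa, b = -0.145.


N = 0.5 * (S/UTS)^(1/b) = 0.5 * (242/691)^(1/-0.145) = 694.1787 cycles

694.1787 cycles


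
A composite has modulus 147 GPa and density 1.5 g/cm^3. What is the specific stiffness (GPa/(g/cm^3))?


Specific stiffness = E/rho = 147/1.5 = 98.0 GPa/(g/cm^3)

98.0 GPa/(g/cm^3)


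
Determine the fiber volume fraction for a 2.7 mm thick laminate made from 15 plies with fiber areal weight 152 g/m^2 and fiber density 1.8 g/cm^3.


Vf = n * FAW / (rho_f * h * 1000) = 15 * 152 / (1.8 * 2.7 * 1000) = 0.4691

0.4691


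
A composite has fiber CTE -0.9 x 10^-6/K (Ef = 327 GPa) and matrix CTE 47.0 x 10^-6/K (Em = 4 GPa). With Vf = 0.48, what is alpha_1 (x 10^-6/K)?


E1 = Ef*Vf + Em*(1-Vf) = 159.04
alpha_1 = (alpha_f*Ef*Vf + alpha_m*Em*(1-Vf))/E1 = -0.27 x 10^-6/K

-0.27 x 10^-6/K


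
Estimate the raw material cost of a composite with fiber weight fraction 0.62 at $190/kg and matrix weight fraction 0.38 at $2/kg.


Cost = cost_f*Wf + cost_m*Wm = 190*0.62 + 2*0.38 = $118.56/kg

$118.56/kg


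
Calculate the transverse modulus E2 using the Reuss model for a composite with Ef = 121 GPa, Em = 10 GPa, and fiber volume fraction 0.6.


1/E2 = Vf/Ef + (1-Vf)/Em = 0.6/121 + 0.4/10
E2 = 22.24 GPa

22.24 GPa


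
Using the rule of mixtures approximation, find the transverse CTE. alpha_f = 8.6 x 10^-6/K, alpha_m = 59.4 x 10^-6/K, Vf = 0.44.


alpha_2 = alpha_f*Vf + alpha_m*(1-Vf) = 8.6*0.44 + 59.4*0.56 = 37.0 x 10^-6/K

37.0 x 10^-6/K


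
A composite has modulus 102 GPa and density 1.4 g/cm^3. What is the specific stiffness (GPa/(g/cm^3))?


Specific stiffness = E/rho = 102/1.4 = 72.9 GPa/(g/cm^3)

72.9 GPa/(g/cm^3)


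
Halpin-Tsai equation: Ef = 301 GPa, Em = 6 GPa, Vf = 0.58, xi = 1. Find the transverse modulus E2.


eta = (Ef/Em - 1)/(Ef/Em + xi) = (50.1667 - 1)/(50.1667 + 1) = 0.9609
E2 = Em*(1+xi*eta*Vf)/(1-eta*Vf) = 21.11 GPa

21.11 GPa


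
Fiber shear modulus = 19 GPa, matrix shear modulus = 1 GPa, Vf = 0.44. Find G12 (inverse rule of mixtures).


1/G12 = Vf/Gf + (1-Vf)/Gm = 0.44/19 + 0.56/1
G12 = 1.71 GPa

1.71 GPa


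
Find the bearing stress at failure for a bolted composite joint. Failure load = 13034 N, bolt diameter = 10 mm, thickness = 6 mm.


sigma_br = F/(d*h) = 13034/(10*6) = 217.2 MPa

217.2 MPa


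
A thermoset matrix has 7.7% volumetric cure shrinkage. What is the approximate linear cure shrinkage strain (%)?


Linear shrinkage ≈ vol_shrink/3 = 7.7/3 = 2.567%

2.567%


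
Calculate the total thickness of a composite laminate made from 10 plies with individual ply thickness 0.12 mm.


h = n * t_ply = 10 * 0.12 = 1.2 mm

1.2 mm


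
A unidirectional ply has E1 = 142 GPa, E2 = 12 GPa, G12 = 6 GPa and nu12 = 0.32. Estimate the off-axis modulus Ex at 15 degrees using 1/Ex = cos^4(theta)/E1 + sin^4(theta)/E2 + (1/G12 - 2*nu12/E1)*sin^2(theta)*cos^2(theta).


cos^4(15) = 0.870513, sin^4(15) = 0.004487, sin^2(15)*cos^2(15) = 0.0625
1/G12 - 2*nu12/E1 = 1/6 - 2*0.32/142 = 0.16216 GPa^-1
1/Ex = 0.870513/142 + 0.004487/12 + 0.16216*0.0625 = 0.0166393 GPa^-1
Ex = 60.1 GPa

60.1 GPa


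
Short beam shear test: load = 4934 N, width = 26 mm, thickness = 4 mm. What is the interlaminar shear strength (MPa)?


ILSS = 3F/(4bh) = 3*4934/(4*26*4) = 35.58 MPa

35.58 MPa


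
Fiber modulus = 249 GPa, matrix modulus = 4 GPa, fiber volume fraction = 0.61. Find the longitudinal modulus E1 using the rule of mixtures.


E1 = Ef*Vf + Em*(1-Vf) = 249*0.61 + 4*0.39 = 153.45 GPa

153.45 GPa


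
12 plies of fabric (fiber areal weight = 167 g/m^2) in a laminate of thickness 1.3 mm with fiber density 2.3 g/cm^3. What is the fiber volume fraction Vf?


Vf = n * FAW / (rho_f * h * 1000) = 12 * 167 / (2.3 * 1.3 * 1000) = 0.6702

0.6702


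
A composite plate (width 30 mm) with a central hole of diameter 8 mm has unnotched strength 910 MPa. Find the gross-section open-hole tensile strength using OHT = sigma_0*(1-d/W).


OHT = sigma_0*(1-d/W) = 910*(1-8/30) = 667.3 MPa

667.3 MPa


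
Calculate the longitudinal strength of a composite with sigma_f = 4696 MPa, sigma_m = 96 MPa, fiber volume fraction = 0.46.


sigma_1 = sigma_f*Vf + sigma_m*(1-Vf) = 4696*0.46 + 96*0.54 = 2212.0 MPa

2212.0 MPa


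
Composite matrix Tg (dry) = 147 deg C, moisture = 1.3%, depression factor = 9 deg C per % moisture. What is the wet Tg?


Tg_wet = Tg_dry - k*moisture = 147 - 9*1.3 = 135.3 deg C

135.3 deg C


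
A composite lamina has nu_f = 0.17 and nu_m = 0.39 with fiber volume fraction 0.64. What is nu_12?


nu_12 = nu_f*Vf + nu_m*(1-Vf) = 0.17*0.64 + 0.39*0.36 = 0.2492

0.2492


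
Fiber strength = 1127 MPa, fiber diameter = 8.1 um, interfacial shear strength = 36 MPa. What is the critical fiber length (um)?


Lc = sigma_f * d / (2 * tau_i) = 1127 * 8.1 / (2 * 36) = 126.8 um

126.8 um


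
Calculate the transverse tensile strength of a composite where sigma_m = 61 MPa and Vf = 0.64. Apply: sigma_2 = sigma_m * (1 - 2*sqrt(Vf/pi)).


factor = 1 - 2*sqrt(0.64/pi) = 0.0973
sigma_2 = 61 * 0.0973 = 5.94 MPa

5.94 MPa


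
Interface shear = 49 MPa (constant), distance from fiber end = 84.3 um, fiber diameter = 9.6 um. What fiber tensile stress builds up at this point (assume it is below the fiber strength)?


Force balance: sigma_f * (pi*d^2/4) = tau * (pi*d) * x  ->  sigma_f = 4 * tau * x / d
sigma_f = 4 * 49 * 84.3 / 9.6 = 1721.1 MPa

1721.1 MPa


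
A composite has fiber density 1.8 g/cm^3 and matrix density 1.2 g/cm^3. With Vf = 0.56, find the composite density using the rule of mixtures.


rho_c = rho_f*Vf + rho_m*(1-Vf) = 1.8*0.56 + 1.2*0.44 = 1.536 g/cm^3

1.536 g/cm^3


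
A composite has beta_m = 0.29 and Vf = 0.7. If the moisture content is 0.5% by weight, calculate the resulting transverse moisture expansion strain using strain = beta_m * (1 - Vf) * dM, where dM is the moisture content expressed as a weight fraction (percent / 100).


dM = 0.5/100 = 0.005
strain = beta_m * (1-Vf) * dM = 0.29 * 0.3 * 0.005 = 0.000435

0.000435


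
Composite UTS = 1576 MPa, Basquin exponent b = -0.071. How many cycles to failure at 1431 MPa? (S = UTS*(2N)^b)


N = 0.5 * (S/UTS)^(1/b) = 0.5 * (1431/1576)^(1/-0.071) = 1.9469 cycles

1.9469 cycles


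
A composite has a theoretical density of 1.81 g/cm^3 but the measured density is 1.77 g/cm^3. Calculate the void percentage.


Void% = (rho_theo - rho_actual)/rho_theo * 100 = (1.81 - 1.77)/1.81 * 100 = 2.21%

2.21%


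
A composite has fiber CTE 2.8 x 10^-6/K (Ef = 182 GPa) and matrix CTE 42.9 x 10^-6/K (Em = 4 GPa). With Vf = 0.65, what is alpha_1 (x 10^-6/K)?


E1 = Ef*Vf + Em*(1-Vf) = 119.7
alpha_1 = (alpha_f*Ef*Vf + alpha_m*Em*(1-Vf))/E1 = 3.27 x 10^-6/K

3.27 x 10^-6/K


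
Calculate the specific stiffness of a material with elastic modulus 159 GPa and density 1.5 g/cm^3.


Specific stiffness = E/rho = 159/1.5 = 106.0 GPa/(g/cm^3)

106.0 GPa/(g/cm^3)


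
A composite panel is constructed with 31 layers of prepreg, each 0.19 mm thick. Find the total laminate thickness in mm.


h = n * t_ply = 31 * 0.19 = 5.89 mm

5.89 mm


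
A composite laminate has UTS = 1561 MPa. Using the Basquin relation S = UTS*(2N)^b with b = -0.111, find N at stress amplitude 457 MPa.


N = 0.5 * (S/UTS)^(1/b) = 0.5 * (457/1561)^(1/-0.111) = 32000.4818 cycles

32000.4818 cycles


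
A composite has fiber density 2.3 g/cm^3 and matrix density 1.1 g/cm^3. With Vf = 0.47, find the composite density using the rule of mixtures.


rho_c = rho_f*Vf + rho_m*(1-Vf) = 2.3*0.47 + 1.1*0.53 = 1.664 g/cm^3

1.664 g/cm^3


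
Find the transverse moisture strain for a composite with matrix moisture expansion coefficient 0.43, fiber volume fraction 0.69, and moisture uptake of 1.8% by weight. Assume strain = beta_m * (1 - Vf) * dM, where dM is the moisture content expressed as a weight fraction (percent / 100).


dM = 1.8/100 = 0.018
strain = beta_m * (1-Vf) * dM = 0.43 * 0.31 * 0.018 = 0.0023994

0.0023994


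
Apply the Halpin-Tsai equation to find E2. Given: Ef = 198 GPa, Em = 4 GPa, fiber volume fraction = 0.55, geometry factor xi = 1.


eta = (Ef/Em - 1)/(Ef/Em + xi) = (49.5 - 1)/(49.5 + 1) = 0.9604
E2 = Em*(1+xi*eta*Vf)/(1-eta*Vf) = 12.96 GPa

12.96 GPa


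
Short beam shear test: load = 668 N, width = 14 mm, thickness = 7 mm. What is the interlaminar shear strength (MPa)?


ILSS = 3F/(4bh) = 3*668/(4*14*7) = 5.11 MPa

5.11 MPa


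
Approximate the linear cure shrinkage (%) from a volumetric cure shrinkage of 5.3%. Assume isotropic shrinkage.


Linear shrinkage ≈ vol_shrink/3 = 5.3/3 = 1.767%

1.767%


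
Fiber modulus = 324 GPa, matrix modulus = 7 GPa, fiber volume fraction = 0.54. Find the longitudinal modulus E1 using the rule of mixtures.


E1 = Ef*Vf + Em*(1-Vf) = 324*0.54 + 7*0.46 = 178.18 GPa

178.18 GPa
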